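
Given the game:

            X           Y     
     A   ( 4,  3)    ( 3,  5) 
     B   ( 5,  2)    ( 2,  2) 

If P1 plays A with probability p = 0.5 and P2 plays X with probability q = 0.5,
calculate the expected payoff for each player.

E[P1] = 3.5, E[P2] = 3.0

Work:
E[P1] = p·q·π₁(A,X) + p·(1-q)·π₁(A,Y) + (1-p)·q·π₁(B,X) + (1-p)·(1-q)·π₁(B,Y)
= 0.5·0.5·4 + 0.5·0.5·3 + 0.5·0.5·5 + 0.5·0.5·2
= 3.5

E[P2] = 3.0 (similar calculation)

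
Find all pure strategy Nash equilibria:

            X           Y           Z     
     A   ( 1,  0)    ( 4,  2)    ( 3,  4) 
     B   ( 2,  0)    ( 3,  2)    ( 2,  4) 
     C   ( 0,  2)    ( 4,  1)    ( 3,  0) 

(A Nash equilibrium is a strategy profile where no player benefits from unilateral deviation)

Nash equilibrium: (A, Z)

Work:
Best responses:
  P1 vs X: payoffs [1, 2, 0] → best response B (payoff 2)
  P1 vs Y: payoffs [4, 3, 4] → best response A/C (payoff 4)
  P1 vs Z: payoffs [3, 2, 3] → best response A/C (payoff 3)
  P2 vs A: payoffs [0, 2, 4] → best response Z (payoff 4)
  P2 vs B: payoffs [0, 2, 4] → best response Z (payoff 4)
  P2 vs C: payoffs [2, 1, 0] → best response X (payoff 2)
Mutual best responses: (A,Z) → Nash equilibria.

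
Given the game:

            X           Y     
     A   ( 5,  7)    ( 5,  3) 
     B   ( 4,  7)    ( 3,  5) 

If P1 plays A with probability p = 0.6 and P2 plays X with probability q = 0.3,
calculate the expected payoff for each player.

E[P1] = 4.32, E[P2] = 4.76

Work:
E[P1] = p·q·π₁(A,X) + p·(1-q)·π₁(A,Y) + (1-p)·q·π₁(B,X) + (1-p)·(1-q)·π₁(B,Y)
= 0.6·0.3·5 + 0.6·0.7·5 + 0.4·0.3·4 + 0.4·0.7·3
= 4.32

E[P2] = 4.76 (similar calculation)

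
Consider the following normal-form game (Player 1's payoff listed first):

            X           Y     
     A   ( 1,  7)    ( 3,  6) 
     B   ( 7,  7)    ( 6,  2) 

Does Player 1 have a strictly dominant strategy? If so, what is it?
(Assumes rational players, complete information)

Yes, Player 1's strictly dominant strategy is B

Work:
A strategy strictly dominates another if it gives a strictly higher payoff against every opponent action. Compare each pair of P1's strategies column-by-column:
  A vs B: [1 vs 7, 3 vs 6] → A does not strictly dominate B (column X: 1 ≤ 7)
  B vs A: [7 vs 1, 6 vs 3] → B strictly dominates A
B strictly dominates every other strategy → strictly dominant.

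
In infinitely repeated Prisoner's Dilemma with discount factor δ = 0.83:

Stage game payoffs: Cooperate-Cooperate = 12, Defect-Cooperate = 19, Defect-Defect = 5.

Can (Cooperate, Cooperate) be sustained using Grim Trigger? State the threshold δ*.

δ* = 0.5; since δ = 0.83 ≥ 0.5, cooperation can be sustained

Work:
For Grim Trigger:
Cooperate forever: 12/(1-δ)
Defect then punished: 19 + 5·δ/(1-δ)
Need: 12/(1-δ) ≥ 19 + 5·δ/(1-δ)
Solving: δ ≥ (T-R)/(T-P) = (19-12)/(19-5) = 0.5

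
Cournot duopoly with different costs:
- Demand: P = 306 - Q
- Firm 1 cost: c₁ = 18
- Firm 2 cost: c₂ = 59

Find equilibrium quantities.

q₁* = 109.67, q₂* = 68.67

Work:
Reaction: q₁ = (306 - 18 - q₂)/2
Reaction: q₂ = (306 - 59 - q₁)/2
Solve simultaneously:
q₁* = (306 - 2×18 + 59)/3 = 109.67
q₂* = (306 - 2×59 + 18)/3 = 68.67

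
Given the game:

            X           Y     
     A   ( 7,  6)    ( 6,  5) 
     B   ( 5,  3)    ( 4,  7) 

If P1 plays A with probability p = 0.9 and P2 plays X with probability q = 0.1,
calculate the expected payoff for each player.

E[P1] = 5.9, E[P2] = 5.25

Work:
E[P1] = p·q·π₁(A,X) + p·(1-q)·π₁(A,Y) + (1-p)·q·π₁(B,X) + (1-p)·(1-q)·π₁(B,Y)
= 0.9·0.1·7 + 0.9·0.9·6 + 0.1·0.1·5 + 0.1·0.9·4
= 5.9

E[P2] = 5.25 (similar calculation)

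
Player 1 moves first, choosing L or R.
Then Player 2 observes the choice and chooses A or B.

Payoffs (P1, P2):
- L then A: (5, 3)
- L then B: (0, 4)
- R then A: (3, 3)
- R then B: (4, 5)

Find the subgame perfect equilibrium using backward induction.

P1 plays R, P2 plays B after L and B after R; Payoff (4, 5)

Work:
Backward induction:
After L: P2 chooses B → P1 gets 0
After R: P2 chooses B → P1 gets 4
P1 chooses R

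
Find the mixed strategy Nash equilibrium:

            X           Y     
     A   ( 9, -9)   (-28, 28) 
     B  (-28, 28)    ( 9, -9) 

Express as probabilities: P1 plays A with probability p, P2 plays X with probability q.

p = 0.5, q = 0.5

Work:
Find probabilities that make opponent indifferent:
P2 chooses q to make P1 indifferent between A and B
P1 chooses p to make P2 indifferent between X and Y
Mixed NE: P1 plays (A: 0.5, B: 0.5), P2 plays (X: 0.5, Y: 0.5)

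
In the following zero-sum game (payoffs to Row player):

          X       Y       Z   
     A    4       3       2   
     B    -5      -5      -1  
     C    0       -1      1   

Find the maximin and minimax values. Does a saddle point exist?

Maximin = 2, Minimax = 2, Saddle: True

Work:
Row minimums: [2, -5, -1] → maximin = 2
Column maximums: [4, 3, 2] → minimax = 2
Saddle point exists! Game value = 2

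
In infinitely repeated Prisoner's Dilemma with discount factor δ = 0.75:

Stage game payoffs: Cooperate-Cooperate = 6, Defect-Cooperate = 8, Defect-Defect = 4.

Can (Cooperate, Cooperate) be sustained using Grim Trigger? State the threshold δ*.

δ* = 0.5; since δ = 0.75 ≥ 0.5, cooperation can be sustained

Work:
For Grim Trigger:
Cooperate forever: 6/(1-δ)
Defect then punished: 8 + 4·δ/(1-δ)
Need: 6/(1-δ) ≥ 8 + 4·δ/(1-δ)
Solving: δ ≥ (T-R)/(T-P) = (8-6)/(8-4) = 0.5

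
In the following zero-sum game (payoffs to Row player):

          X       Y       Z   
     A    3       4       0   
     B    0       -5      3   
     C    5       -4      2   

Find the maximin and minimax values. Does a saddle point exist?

Maximin = 0, Minimax = 3, Saddle: False

Work:
Row minimums: [0, -5, -4] → maximin = 0
Column maximums: [5, 4, 3] → minimax = 3
No saddle point (maximin ≠ minimax). Mixed strategy needed.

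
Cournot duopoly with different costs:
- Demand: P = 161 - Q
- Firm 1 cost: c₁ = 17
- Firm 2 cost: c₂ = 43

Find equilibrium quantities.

q₁* = 56.67, q₂* = 30.67

Work:
Reaction: q₁ = (161 - 17 - q₂)/2
Reaction: q₂ = (161 - 43 - q₁)/2
Solve simultaneously:
q₁* = (161 - 2×17 + 43)/3 = 56.67
q₂* = (161 - 2×43 + 17)/3 = 30.67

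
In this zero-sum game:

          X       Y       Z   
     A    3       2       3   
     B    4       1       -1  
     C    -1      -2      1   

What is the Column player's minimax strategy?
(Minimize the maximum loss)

Column should play Y, value = 2

Work:
Column player minimizes Row's maximum payoff:
Column X: max payoff to Row = 4
Column Y: max payoff to Row = 2
Column Z: max payoff to Row = 3
Minimum is 2, achieved by column Y.
Minimax strategy: Y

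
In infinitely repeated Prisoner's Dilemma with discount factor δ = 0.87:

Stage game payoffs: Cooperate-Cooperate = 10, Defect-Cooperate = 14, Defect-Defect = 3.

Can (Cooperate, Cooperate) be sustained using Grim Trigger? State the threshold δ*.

δ* = 0.3636; since δ = 0.87 ≥ 0.3636, cooperation can be sustained

Work:
For Grim Trigger:
Cooperate forever: 10/(1-δ)
Defect then punished: 14 + 3·δ/(1-δ)
Need: 10/(1-δ) ≥ 14 + 3·δ/(1-δ)
Solving: δ ≥ (T-R)/(T-P) = (14-10)/(14-3) = 0.3636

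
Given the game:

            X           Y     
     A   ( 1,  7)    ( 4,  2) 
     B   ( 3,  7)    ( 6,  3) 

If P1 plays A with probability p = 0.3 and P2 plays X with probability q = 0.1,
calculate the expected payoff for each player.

E[P1] = 5.1, E[P2] = 3.13

Work:
E[P1] = p·q·π₁(A,X) + p·(1-q)·π₁(A,Y) + (1-p)·q·π₁(B,X) + (1-p)·(1-q)·π₁(B,Y)
= 0.3·0.1·1 + 0.3·0.9·4 + 0.7·0.1·3 + 0.7·0.9·6
= 5.1

E[P2] = 3.13 (similar calculation)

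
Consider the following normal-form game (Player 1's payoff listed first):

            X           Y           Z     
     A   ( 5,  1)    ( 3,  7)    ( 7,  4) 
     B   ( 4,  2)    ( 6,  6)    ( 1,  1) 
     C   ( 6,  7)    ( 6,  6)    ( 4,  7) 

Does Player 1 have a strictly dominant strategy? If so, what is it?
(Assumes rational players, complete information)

No strictly dominant strategy exists for Player 1

Work:
A strategy strictly dominates another if it gives a strictly higher payoff against every opponent action. Compare each pair of P1's strategies column-by-column:
  A vs B: [5 vs 4, 3 vs 6, 7 vs 1] → A does not strictly dominate B (column Y: 3 ≤ 6)
  A vs C: [5 vs 6, 3 vs 6, 7 vs 4] → A does not strictly dominate C (column X: 5 ≤ 6)
  B vs A: [4 vs 5, 6 vs 3, 1 vs 7] → B does not strictly dominate A (column X: 4 ≤ 5)
  B vs C: [4 vs 6, 6 vs 6, 1 vs 4] → B does not strictly dominate C (column X: 4 ≤ 6)
  C vs A: [6 vs 5, 6 vs 3, 4 vs 7] → C does not strictly dominate A (column Z: 4 ≤ 7)
  C vs B: [6 vs 4, 6 vs 6, 4 vs 1] → C does not strictly dominate B (column Y: 6 ≤ 6)
No single strategy strictly dominates all others → no strictly dominant strategy.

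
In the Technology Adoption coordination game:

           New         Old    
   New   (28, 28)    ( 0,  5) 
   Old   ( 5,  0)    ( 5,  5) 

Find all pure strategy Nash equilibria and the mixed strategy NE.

Pure NE: (New, New) and (Old, Old); Mixed NE: p = 0.1786, q = 0.1786

Work:
Check pure NE:
(New, New): (28, 28) - no unilateral deviation beneficial
(Old, Old): (5, 5) - no unilateral deviation beneficial
Mixed NE: P1 plays New with p = 0.1786, P2 plays New with q = 0.1786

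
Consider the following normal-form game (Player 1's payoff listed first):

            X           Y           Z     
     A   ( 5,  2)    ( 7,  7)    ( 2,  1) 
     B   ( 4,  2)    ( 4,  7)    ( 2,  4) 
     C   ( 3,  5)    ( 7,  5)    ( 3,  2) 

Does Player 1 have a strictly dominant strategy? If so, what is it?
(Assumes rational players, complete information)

No strictly dominant strategy exists for Player 1

Work:
A strategy strictly dominates another if it gives a strictly higher payoff against every opponent action. Compare each pair of P1's strategies column-by-column:
  A vs B: [5 vs 4, 7 vs 4, 2 vs 2] → A does not strictly dominate B (column Z: 2 ≤ 2)
  A vs C: [5 vs 3, 7 vs 7, 2 vs 3] → A does not strictly dominate C (column Y: 7 ≤ 7)
  B vs A: [4 vs 5, 4 vs 7, 2 vs 2] → B does not strictly dominate A (column X: 4 ≤ 5)
  B vs C: [4 vs 3, 4 vs 7, 2 vs 3] → B does not strictly dominate C (column Y: 4 ≤ 7)
  C vs A: [3 vs 5, 7 vs 7, 3 vs 2] → C does not strictly dominate A (column X: 3 ≤ 5)
  C vs B: [3 vs 4, 7 vs 4, 3 vs 2] → C does not strictly dominate B (column X: 3 ≤ 4)
No single strategy strictly dominates all others → no strictly dominant strategy.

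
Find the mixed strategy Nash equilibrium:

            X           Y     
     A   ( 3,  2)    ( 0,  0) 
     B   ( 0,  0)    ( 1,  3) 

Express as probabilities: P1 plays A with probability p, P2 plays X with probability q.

p = 0.6, q = 0.25

Work:
Find probabilities that make opponent indifferent:
P2 chooses q to make P1 indifferent between A and B
P1 chooses p to make P2 indifferent between X and Y
Mixed NE: P1 plays (A: 0.6, B: 0.4), P2 plays (X: 0.25, Y: 0.75)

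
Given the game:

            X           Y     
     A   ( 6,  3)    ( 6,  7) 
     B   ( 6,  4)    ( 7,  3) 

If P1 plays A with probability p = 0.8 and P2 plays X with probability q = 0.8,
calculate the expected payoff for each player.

E[P1] = 6.04, E[P2] = 3.8

Work:
E[P1] = p·q·π₁(A,X) + p·(1-q)·π₁(A,Y) + (1-p)·q·π₁(B,X) + (1-p)·(1-q)·π₁(B,Y)
= 0.8·0.8·6 + 0.8·0.2·6 + 0.2·0.8·6 + 0.2·0.2·7
= 6.04

E[P2] = 3.8 (similar calculation)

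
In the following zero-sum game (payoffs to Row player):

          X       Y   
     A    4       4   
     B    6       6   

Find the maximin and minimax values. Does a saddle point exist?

Maximin = 6, Minimax = 6, Saddle: True

Work:
Row minimums: [4, 6] → maximin = 6
Column maximums: [6, 6] → minimax = 6
Saddle point exists! Game value = 6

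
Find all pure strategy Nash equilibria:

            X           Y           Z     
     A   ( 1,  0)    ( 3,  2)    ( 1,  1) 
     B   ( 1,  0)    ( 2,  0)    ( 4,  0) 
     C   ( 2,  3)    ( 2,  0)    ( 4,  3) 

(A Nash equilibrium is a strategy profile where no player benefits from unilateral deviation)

Nash equilibrium: (A, Y), (B, Z), (C, X), (C, Z)

Work:
Best responses:
  P1 vs X: payoffs [1, 1, 2] → best response C (payoff 2)
  P1 vs Y: payoffs [3, 2, 2] → best response A (payoff 3)
  P1 vs Z: payoffs [1, 4, 4] → best response B/C (payoff 4)
  P2 vs A: payoffs [0, 2, 1] → best response Y (payoff 2)
  P2 vs B: payoffs [0, 0, 0] → best response X/Y/Z (payoff 0)
  P2 vs C: payoffs [3, 0, 3] → best response X/Z (payoff 3)
Mutual best responses: (A,Y), (B,Z), (C,X), (C,Z) → Nash equilibria.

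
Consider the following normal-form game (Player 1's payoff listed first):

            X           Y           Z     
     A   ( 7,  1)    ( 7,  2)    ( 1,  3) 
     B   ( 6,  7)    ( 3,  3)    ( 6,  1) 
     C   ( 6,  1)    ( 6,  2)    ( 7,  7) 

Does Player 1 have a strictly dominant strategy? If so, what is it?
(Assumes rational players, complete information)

No strictly dominant strategy exists for Player 1

Work:
A strategy strictly dominates another if it gives a strictly higher payoff against every opponent action. Compare each pair of P1's strategies column-by-column:
  A vs B: [7 vs 6, 7 vs 3, 1 vs 6] → A does not strictly dominate B (column Z: 1 ≤ 6)
  A vs C: [7 vs 6, 7 vs 6, 1 vs 7] → A does not strictly dominate C (column Z: 1 ≤ 7)
  B vs A: [6 vs 7, 3 vs 7, 6 vs 1] → B does not strictly dominate A (column X: 6 ≤ 7)
  B vs C: [6 vs 6, 3 vs 6, 6 vs 7] → B does not strictly dominate C (column X: 6 ≤ 6)
  C vs A: [6 vs 7, 6 vs 7, 7 vs 1] → C does not strictly dominate A (column X: 6 ≤ 7)
  C vs B: [6 vs 6, 6 vs 3, 7 vs 6] → C does not strictly dominate B (column X: 6 ≤ 6)
No single strategy strictly dominates all others → no strictly dominant strategy.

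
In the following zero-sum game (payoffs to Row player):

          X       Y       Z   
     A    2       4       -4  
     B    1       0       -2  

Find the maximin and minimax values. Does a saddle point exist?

Maximin = -2, Minimax = -2, Saddle: True

Work:
Row minimums: [-4, -2] → maximin = -2
Column maximums: [2, 4, -2] → minimax = -2
Saddle point exists! Game value = -2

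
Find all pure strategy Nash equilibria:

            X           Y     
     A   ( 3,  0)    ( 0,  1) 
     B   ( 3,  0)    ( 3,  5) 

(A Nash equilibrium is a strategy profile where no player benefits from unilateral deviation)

Nash equilibrium: (B, Y)

Work:
Best responses:
  P1 vs X: payoffs [3, 3] → best response A/B (payoff 3)
  P1 vs Y: payoffs [0, 3] → best response B (payoff 3)
  P2 vs A: payoffs [0, 1] → best response Y (payoff 1)
  P2 vs B: payoffs [0, 5] → best response Y (payoff 5)
Mutual best responses: (B,Y) → Nash equilibria.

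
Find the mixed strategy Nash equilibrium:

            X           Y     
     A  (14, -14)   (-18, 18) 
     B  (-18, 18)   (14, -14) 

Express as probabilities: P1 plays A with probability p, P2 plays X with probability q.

p = 0.5, q = 0.5

Work:
Find probabilities that make opponent indifferent:
P2 chooses q to make P1 indifferent between A and B
P1 chooses p to make P2 indifferent between X and Y
Mixed NE: P1 plays (A: 0.5, B: 0.5), P2 plays (X: 0.5, Y: 0.5)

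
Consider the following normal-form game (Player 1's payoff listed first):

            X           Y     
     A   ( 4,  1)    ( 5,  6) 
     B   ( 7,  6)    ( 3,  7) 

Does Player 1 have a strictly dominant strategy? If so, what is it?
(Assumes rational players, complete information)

No strictly dominant strategy exists for Player 1

Work:
A strategy strictly dominates another if it gives a strictly higher payoff against every opponent action. Compare each pair of P1's strategies column-by-column:
  A vs B: [4 vs 7, 5 vs 3] → A does not strictly dominate B (column X: 4 ≤ 7)
  B vs A: [7 vs 4, 3 vs 5] → B does not strictly dominate A (column Y: 3 ≤ 5)
No single strategy strictly dominates all others → no strictly dominant strategy.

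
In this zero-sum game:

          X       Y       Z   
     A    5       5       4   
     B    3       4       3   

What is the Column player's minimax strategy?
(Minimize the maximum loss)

Column should play Z, value = 4

Work:
Column player minimizes Row's maximum payoff:
Column X: max payoff to Row = 5
Column Y: max payoff to Row = 5
Column Z: max payoff to Row = 4
Minimum is 4, achieved by column Z.
Minimax strategy: Z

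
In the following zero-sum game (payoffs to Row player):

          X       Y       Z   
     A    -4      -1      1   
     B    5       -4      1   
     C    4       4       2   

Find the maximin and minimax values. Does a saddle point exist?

Maximin = 2, Minimax = 2, Saddle: True

Work:
Row minimums: [-4, -4, 2] → maximin = 2
Column maximums: [5, 4, 2] → minimax = 2
Saddle point exists! Game value = 2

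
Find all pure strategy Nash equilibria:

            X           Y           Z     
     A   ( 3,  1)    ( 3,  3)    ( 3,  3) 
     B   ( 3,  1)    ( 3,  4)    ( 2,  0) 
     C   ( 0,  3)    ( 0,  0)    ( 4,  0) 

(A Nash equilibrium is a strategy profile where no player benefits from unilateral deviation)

Nash equilibrium: (A, Y), (B, Y)

Work:
Best responses:
  P1 vs X: payoffs [3, 3, 0] → best response A/B (payoff 3)
  P1 vs Y: payoffs [3, 3, 0] → best response A/B (payoff 3)
  P1 vs Z: payoffs [3, 2, 4] → best response C (payoff 4)
  P2 vs A: payoffs [1, 3, 3] → best response Y/Z (payoff 3)
  P2 vs B: payoffs [1, 4, 0] → best response Y (payoff 4)
  P2 vs C: payoffs [3, 0, 0] → best response X (payoff 3)
Mutual best responses: (A,Y), (B,Y) → Nash equilibria.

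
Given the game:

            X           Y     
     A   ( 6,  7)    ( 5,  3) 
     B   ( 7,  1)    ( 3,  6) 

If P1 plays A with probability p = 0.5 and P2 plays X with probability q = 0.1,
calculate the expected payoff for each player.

E[P1] = 4.25, E[P2] = 4.45

Work:
E[P1] = p·q·π₁(A,X) + p·(1-q)·π₁(A,Y) + (1-p)·q·π₁(B,X) + (1-p)·(1-q)·π₁(B,Y)
= 0.5·0.1·6 + 0.5·0.9·5 + 0.5·0.1·7 + 0.5·0.9·3
= 4.25

E[P2] = 4.45 (similar calculation)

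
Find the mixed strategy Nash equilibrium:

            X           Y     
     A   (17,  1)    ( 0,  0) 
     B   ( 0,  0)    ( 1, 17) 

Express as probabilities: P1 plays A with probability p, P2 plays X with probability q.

p = 0.9444, q = 0.0556

Work:
Find probabilities that make opponent indifferent:
P2 chooses q to make P1 indifferent between A and B
P1 chooses p to make P2 indifferent between X and Y
Mixed NE: P1 plays (A: 0.9444, B: 0.0556), P2 plays (X: 0.0556, Y: 0.9444)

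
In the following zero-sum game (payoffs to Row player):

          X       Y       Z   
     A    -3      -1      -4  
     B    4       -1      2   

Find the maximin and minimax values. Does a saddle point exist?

Maximin = -1, Minimax = -1, Saddle: True

Work:
Row minimums: [-4, -1] → maximin = -1
Column maximums: [4, -1, 2] → minimax = -1
Saddle point exists! Game value = -1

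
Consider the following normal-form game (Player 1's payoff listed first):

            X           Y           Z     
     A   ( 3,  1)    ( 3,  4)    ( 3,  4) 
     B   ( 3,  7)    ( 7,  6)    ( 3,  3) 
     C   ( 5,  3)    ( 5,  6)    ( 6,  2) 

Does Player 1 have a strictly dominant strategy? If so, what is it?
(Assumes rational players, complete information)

No strictly dominant strategy exists for Player 1

Work:
A strategy strictly dominates another if it gives a strictly higher payoff against every opponent action. Compare each pair of P1's strategies column-by-column:
  A vs B: [3 vs 3, 3 vs 7, 3 vs 3] → A does not strictly dominate B (column X: 3 ≤ 3)
  A vs C: [3 vs 5, 3 vs 5, 3 vs 6] → A does not strictly dominate C (column X: 3 ≤ 5)
  B vs A: [3 vs 3, 7 vs 3, 3 vs 3] → B does not strictly dominate A (column X: 3 ≤ 3)
  B vs C: [3 vs 5, 7 vs 5, 3 vs 6] → B does not strictly dominate C (column X: 3 ≤ 5)
  C vs A: [5 vs 3, 5 vs 3, 6 vs 3] → C strictly dominates A
  C vs B: [5 vs 3, 5 vs 7, 6 vs 3] → C does not strictly dominate B (column Y: 5 ≤ 7)
No single strategy strictly dominates all others → no strictly dominant strategy.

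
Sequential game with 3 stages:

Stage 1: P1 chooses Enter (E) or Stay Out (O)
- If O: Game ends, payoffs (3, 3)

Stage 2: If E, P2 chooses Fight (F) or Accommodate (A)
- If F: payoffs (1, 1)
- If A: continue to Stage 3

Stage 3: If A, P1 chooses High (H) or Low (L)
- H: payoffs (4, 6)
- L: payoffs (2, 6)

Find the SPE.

SPE: (E, A, H); Outcome (4, 6)

Work:
Stage 3: P1 chooses H (4 vs 2)
Stage 2: P2: F->1, A->6 (anticipating H). Choose A
Stage 1: P1: O->3, E->4 (anticipating A, H). Choose E
SPE path: E -> A -> H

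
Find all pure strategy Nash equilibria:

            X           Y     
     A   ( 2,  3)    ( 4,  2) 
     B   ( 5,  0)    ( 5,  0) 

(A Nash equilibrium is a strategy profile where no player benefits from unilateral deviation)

Nash equilibrium: (B, X), (B, Y)

Work:
Best responses:
  P1 vs X: payoffs [2, 5] → best response B (payoff 5)
  P1 vs Y: payoffs [4, 5] → best response B (payoff 5)
  P2 vs A: payoffs [3, 2] → best response X (payoff 3)
  P2 vs B: payoffs [0, 0] → best response X/Y (payoff 0)
Mutual best responses: (B,X), (B,Y) → Nash equilibria.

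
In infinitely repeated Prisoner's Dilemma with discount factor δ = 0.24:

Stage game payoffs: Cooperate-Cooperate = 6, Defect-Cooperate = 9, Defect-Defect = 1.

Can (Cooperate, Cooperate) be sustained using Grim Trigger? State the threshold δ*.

δ* = 0.375; since δ = 0.24 < 0.375, cooperation cannot be sustained

Work:
For Grim Trigger:
Cooperate forever: 6/(1-δ)
Defect then punished: 9 + 1·δ/(1-δ)
Need: 6/(1-δ) ≥ 9 + 1·δ/(1-δ)
Solving: δ ≥ (T-R)/(T-P) = (9-6)/(9-1) = 0.375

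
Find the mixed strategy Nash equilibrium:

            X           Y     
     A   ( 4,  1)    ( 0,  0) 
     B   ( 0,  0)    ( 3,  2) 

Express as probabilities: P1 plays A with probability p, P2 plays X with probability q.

p = 0.6667, q = 0.4286

Work:
Find probabilities that make opponent indifferent:
P2 chooses q to make P1 indifferent between A and B
P1 chooses p to make P2 indifferent between X and Y
Mixed NE: P1 plays (A: 0.6667, B: 0.3333), P2 plays (X: 0.4286, Y: 0.5714)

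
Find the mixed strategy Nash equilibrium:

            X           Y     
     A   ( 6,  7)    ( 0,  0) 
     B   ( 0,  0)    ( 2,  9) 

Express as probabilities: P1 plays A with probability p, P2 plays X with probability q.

p = 0.5625, q = 0.25

Work:
Find probabilities that make opponent indifferent:
P2 chooses q to make P1 indifferent between A and B
P1 chooses p to make P2 indifferent between X and Y
Mixed NE: P1 plays (A: 0.5625, B: 0.4375), P2 plays (X: 0.25, Y: 0.75)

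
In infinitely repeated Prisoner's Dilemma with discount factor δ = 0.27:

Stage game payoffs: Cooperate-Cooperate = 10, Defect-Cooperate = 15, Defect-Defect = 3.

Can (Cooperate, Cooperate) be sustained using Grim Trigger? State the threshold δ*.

δ* = 0.4167; since δ = 0.27 < 0.4167, cooperation cannot be sustained

Work:
For Grim Trigger:
Cooperate forever: 10/(1-δ)
Defect then punished: 15 + 3·δ/(1-δ)
Need: 10/(1-δ) ≥ 15 + 3·δ/(1-δ)
Solving: δ ≥ (T-R)/(T-P) = (15-10)/(15-3) = 0.4167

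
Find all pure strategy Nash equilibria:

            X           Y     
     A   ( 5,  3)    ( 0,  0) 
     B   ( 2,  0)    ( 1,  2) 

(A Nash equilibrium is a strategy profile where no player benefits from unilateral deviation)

Nash equilibrium: (A, X), (B, Y)

Work:
Best responses:
  P1 vs X: payoffs [5, 2] → best response A (payoff 5)
  P1 vs Y: payoffs [0, 1] → best response B (payoff 1)
  P2 vs A: payoffs [3, 0] → best response X (payoff 3)
  P2 vs B: payoffs [0, 2] → best response Y (payoff 2)
Mutual best responses: (A,X), (B,Y) → Nash equilibria.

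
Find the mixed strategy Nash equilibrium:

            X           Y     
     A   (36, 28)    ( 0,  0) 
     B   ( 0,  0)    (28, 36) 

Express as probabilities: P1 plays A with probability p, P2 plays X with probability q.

p = 0.5625, q = 0.4375

Work:
Find probabilities that make opponent indifferent:
P2 chooses q to make P1 indifferent between A and B
P1 chooses p to make P2 indifferent between X and Y
Mixed NE: P1 plays (A: 0.5625, B: 0.4375), P2 plays (X: 0.4375, Y: 0.5625)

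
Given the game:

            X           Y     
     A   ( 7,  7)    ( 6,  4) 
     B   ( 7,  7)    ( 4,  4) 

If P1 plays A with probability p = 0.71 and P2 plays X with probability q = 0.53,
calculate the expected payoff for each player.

E[P1] = 6.2574, E[P2] = 5.59

Work:
E[P1] = p·q·π₁(A,X) + p·(1-q)·π₁(A,Y) + (1-p)·q·π₁(B,X) + (1-p)·(1-q)·π₁(B,Y)
= 0.71·0.53·7 + 0.71·0.47·6 + 0.29·0.53·7 + 0.29·0.47·4
= 6.2574

E[P2] = 5.59 (similar calculation)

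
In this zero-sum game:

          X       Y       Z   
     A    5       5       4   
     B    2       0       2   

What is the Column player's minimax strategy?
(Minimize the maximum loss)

Column should play Z, value = 4

Work:
Column player minimizes Row's maximum payoff:
Column X: max payoff to Row = 5
Column Y: max payoff to Row = 5
Column Z: max payoff to Row = 4
Minimum is 4, achieved by column Z.
Minimax strategy: Z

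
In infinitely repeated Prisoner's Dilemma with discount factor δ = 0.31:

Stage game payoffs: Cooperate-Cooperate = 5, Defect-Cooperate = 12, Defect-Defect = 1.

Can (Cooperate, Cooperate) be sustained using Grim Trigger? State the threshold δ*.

δ* = 0.6364; since δ = 0.31 < 0.6364, cooperation cannot be sustained

Work:
For Grim Trigger:
Cooperate forever: 5/(1-δ)
Defect then punished: 12 + 1·δ/(1-δ)
Need: 5/(1-δ) ≥ 12 + 1·δ/(1-δ)
Solving: δ ≥ (T-R)/(T-P) = (12-5)/(12-1) = 0.6364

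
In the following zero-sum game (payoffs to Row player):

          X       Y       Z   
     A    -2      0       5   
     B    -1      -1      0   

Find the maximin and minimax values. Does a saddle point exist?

Maximin = -1, Minimax = -1, Saddle: True

Work:
Row minimums: [-2, -1] → maximin = -1
Column maximums: [-1, 0, 5] → minimax = -1
Saddle point exists! Game value = -1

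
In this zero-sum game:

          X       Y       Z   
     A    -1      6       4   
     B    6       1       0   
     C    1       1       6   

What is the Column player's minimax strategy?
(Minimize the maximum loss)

Column should play X or Y or Z (all achieve the minimum), value = 6

Work:
Column player minimizes Row's maximum payoff:
Column X: max payoff to Row = 6
Column Y: max payoff to Row = 6
Column Z: max payoff to Row = 6
Minimum is 6, achieved by columns X, Y, Z (tied).
Each of X or Y or Z is a minimax strategy.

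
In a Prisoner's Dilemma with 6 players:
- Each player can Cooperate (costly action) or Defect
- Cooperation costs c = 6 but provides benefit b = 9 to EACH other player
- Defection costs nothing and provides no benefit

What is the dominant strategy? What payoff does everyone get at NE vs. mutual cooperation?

Dominant: Defect; NE payoff = 0; Coop payoff = 39

Work:
Defect dominates (saves cost c = 6, benefit to others is external)
NE: All defect → everyone gets 0
If all cooperate: each receives (5)×9 - 6 = 39
Social dilemma: 39 > 0 but NE gives 0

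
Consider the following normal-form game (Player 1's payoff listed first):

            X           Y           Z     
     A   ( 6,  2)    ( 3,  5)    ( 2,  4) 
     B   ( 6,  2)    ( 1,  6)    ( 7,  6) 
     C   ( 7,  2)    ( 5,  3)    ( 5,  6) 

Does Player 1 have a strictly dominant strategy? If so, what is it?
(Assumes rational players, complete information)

No strictly dominant strategy exists for Player 1

Work:
A strategy strictly dominates another if it gives a strictly higher payoff against every opponent action. Compare each pair of P1's strategies column-by-column:
  A vs B: [6 vs 6, 3 vs 1, 2 vs 7] → A does not strictly dominate B (column X: 6 ≤ 6)
  A vs C: [6 vs 7, 3 vs 5, 2 vs 5] → A does not strictly dominate C (column X: 6 ≤ 7)
  B vs A: [6 vs 6, 1 vs 3, 7 vs 2] → B does not strictly dominate A (column X: 6 ≤ 6)
  B vs C: [6 vs 7, 1 vs 5, 7 vs 5] → B does not strictly dominate C (column X: 6 ≤ 7)
  C vs A: [7 vs 6, 5 vs 3, 5 vs 2] → C strictly dominates A
  C vs B: [7 vs 6, 5 vs 1, 5 vs 7] → C does not strictly dominate B (column Z: 5 ≤ 7)
No single strategy strictly dominates all others → no strictly dominant strategy.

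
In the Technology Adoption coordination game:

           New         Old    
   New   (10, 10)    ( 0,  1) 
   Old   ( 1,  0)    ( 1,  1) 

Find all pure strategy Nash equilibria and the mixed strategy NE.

Pure NE: (New, New) and (Old, Old); Mixed NE: p = 0.1, q = 0.1

Work:
Check pure NE:
(New, New): (10, 10) - no unilateral deviation beneficial
(Old, Old): (1, 1) - no unilateral deviation beneficial
Mixed NE: P1 plays New with p = 0.1, P2 plays New with q = 0.1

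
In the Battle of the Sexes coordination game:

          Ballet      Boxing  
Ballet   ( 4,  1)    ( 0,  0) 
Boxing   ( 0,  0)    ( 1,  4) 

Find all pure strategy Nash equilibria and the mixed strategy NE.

Pure NE: (Ballet, Ballet) and (Boxing, Boxing); Mixed NE: p = 0.8, q = 0.2

Work:
Check pure NE:
(Ballet, Ballet): (4, 1) - no unilateral deviation beneficial
(Boxing, Boxing): (1, 4) - no unilateral deviation beneficial
Mixed NE: P1 plays Ballet with p = 0.8, P2 plays Ballet with q = 0.2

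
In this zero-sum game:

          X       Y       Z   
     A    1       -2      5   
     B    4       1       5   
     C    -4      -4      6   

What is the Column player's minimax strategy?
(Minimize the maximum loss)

Column should play Y, value = 1

Work:
Column player minimizes Row's maximum payoff:
Column X: max payoff to Row = 4
Column Y: max payoff to Row = 1
Column Z: max payoff to Row = 6
Minimum is 1, achieved by column Y.
Minimax strategy: Y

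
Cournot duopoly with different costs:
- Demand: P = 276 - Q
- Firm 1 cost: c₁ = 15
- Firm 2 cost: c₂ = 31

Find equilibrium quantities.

q₁* = 92.33, q₂* = 76.33

Work:
Reaction: q₁ = (276 - 15 - q₂)/2
Reaction: q₂ = (276 - 31 - q₁)/2
Solve simultaneously:
q₁* = (276 - 2×15 + 31)/3 = 92.33
q₂* = (276 - 2×31 + 15)/3 = 76.33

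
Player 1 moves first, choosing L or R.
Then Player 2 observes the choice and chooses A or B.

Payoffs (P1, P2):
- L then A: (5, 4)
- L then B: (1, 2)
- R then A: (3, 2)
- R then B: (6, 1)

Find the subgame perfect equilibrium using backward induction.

P1 plays L, P2 plays A after L and A after R; Payoff (5, 4)

Work:
Backward induction:
After L: P2 chooses A → P1 gets 5
After R: P2 chooses A → P1 gets 3
P1 chooses L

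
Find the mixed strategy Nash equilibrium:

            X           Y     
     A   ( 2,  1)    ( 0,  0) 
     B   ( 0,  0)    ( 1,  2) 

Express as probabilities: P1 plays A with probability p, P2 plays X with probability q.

p = 0.6667, q = 0.3333

Work:
Find probabilities that make opponent indifferent:
P2 chooses q to make P1 indifferent between A and B
P1 chooses p to make P2 indifferent between X and Y
Mixed NE: P1 plays (A: 0.6667, B: 0.3333), P2 plays (X: 0.3333, Y: 0.6667)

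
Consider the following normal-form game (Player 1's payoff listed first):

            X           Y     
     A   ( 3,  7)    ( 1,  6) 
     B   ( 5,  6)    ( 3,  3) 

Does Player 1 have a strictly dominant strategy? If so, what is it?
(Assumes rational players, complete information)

Yes, Player 1's strictly dominant strategy is B

Work:
A strategy strictly dominates another if it gives a strictly higher payoff against every opponent action. Compare each pair of P1's strategies column-by-column:
  A vs B: [3 vs 5, 1 vs 3] → A does not strictly dominate B (column X: 3 ≤ 5)
  B vs A: [5 vs 3, 3 vs 1] → B strictly dominates A
B strictly dominates every other strategy → strictly dominant.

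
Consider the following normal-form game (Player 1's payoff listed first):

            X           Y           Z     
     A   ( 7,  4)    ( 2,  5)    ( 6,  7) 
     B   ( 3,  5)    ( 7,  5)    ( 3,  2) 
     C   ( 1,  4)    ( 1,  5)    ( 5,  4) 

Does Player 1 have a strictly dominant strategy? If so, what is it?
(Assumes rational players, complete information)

No strictly dominant strategy exists for Player 1

Work:
A strategy strictly dominates another if it gives a strictly higher payoff against every opponent action. Compare each pair of P1's strategies column-by-column:
  A vs B: [7 vs 3, 2 vs 7, 6 vs 3] → A does not strictly dominate B (column Y: 2 ≤ 7)
  A vs C: [7 vs 1, 2 vs 1, 6 vs 5] → A strictly dominates C
  B vs A: [3 vs 7, 7 vs 2, 3 vs 6] → B does not strictly dominate A (column X: 3 ≤ 7)
  B vs C: [3 vs 1, 7 vs 1, 3 vs 5] → B does not strictly dominate C (column Z: 3 ≤ 5)
  C vs A: [1 vs 7, 1 vs 2, 5 vs 6] → C does not strictly dominate A (column X: 1 ≤ 7)
  C vs B: [1 vs 3, 1 vs 7, 5 vs 3] → C does not strictly dominate B (column X: 1 ≤ 3)
No single strategy strictly dominates all others → no strictly dominant strategy.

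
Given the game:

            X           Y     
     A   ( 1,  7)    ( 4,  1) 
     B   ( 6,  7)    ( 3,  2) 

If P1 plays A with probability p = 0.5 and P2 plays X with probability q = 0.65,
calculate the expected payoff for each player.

E[P1] = 3.5, E[P2] = 5.075

Work:
E[P1] = p·q·π₁(A,X) + p·(1-q)·π₁(A,Y) + (1-p)·q·π₁(B,X) + (1-p)·(1-q)·π₁(B,Y)
= 0.5·0.65·1 + 0.5·0.35·4 + 0.5·0.65·6 + 0.5·0.35·3
= 3.5

E[P2] = 5.075 (similar calculation)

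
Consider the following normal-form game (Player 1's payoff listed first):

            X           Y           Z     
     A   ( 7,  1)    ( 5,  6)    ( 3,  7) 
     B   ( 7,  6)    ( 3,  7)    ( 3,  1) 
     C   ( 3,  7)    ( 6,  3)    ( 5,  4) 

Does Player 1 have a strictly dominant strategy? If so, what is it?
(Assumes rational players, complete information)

No strictly dominant strategy exists for Player 1

Work:
A strategy strictly dominates another if it gives a strictly higher payoff against every opponent action. Compare each pair of P1's strategies column-by-column:
  A vs B: [7 vs 7, 5 vs 3, 3 vs 3] → A does not strictly dominate B (column X: 7 ≤ 7)
  A vs C: [7 vs 3, 5 vs 6, 3 vs 5] → A does not strictly dominate C (column Y: 5 ≤ 6)
  B vs A: [7 vs 7, 3 vs 5, 3 vs 3] → B does not strictly dominate A (column X: 7 ≤ 7)
  B vs C: [7 vs 3, 3 vs 6, 3 vs 5] → B does not strictly dominate C (column Y: 3 ≤ 6)
  C vs A: [3 vs 7, 6 vs 5, 5 vs 3] → C does not strictly dominate A (column X: 3 ≤ 7)
  C vs B: [3 vs 7, 6 vs 3, 5 vs 3] → C does not strictly dominate B (column X: 3 ≤ 7)
No single strategy strictly dominates all others → no strictly dominant strategy.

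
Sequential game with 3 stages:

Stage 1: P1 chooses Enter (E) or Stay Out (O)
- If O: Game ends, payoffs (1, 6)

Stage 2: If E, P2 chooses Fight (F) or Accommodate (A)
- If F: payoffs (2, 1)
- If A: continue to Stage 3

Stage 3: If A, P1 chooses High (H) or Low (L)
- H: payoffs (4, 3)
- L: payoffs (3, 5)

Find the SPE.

SPE: (E, A, H); Outcome (4, 3)

Work:
Stage 3: P1 chooses H (4 vs 3)
Stage 2: P2: F->1, A->3 (anticipating H). Choose A
Stage 1: P1: O->1, E->4 (anticipating A, H). Choose E
SPE path: E -> A -> H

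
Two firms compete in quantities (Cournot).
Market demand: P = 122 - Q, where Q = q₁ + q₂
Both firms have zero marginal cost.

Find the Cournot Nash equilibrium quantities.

q₁* = q₂* = 40.67; P* = 40.67

Work:
Profit: π_i = P·q_i = (a - q_i - q_j)·q_i
FOC: ∂π_i/∂q_i = a - 2q_i - q_j = 0
Reaction function: q_i = (122 - q_j)/2
Symmetry: q* = 122/3 = 40.67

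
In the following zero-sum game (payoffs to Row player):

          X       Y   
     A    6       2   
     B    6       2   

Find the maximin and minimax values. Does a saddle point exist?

Maximin = 2, Minimax = 2, Saddle: True

Work:
Row minimums: [2, 2] → maximin = 2
Column maximums: [6, 2] → minimax = 2
Saddle point exists! Game value = 2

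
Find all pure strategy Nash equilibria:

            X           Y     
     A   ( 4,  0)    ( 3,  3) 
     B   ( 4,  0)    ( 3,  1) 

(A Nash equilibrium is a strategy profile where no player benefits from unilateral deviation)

Nash equilibrium: (A, Y), (B, Y)

Work:
Best responses:
  P1 vs X: payoffs [4, 4] → best response A/B (payoff 4)
  P1 vs Y: payoffs [3, 3] → best response A/B (payoff 3)
  P2 vs A: payoffs [0, 3] → best response Y (payoff 3)
  P2 vs B: payoffs [0, 1] → best response Y (payoff 1)
Mutual best responses: (A,Y), (B,Y) → Nash equilibria.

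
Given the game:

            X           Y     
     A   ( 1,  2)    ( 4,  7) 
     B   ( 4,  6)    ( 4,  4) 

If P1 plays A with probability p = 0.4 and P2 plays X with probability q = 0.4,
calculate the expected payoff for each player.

E[P1] = 3.52, E[P2] = 4.88

Work:
E[P1] = p·q·π₁(A,X) + p·(1-q)·π₁(A,Y) + (1-p)·q·π₁(B,X) + (1-p)·(1-q)·π₁(B,Y)
= 0.4·0.4·1 + 0.4·0.6·4 + 0.6·0.4·4 + 0.6·0.6·4
= 3.52

E[P2] = 4.88 (similar calculation)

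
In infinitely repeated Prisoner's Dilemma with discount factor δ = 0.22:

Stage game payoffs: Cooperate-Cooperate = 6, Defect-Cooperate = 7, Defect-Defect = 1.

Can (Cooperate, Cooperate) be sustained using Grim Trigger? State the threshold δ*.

δ* = 0.1667; since δ = 0.22 ≥ 0.1667, cooperation can be sustained

Work:
For Grim Trigger:
Cooperate forever: 6/(1-δ)
Defect then punished: 7 + 1·δ/(1-δ)
Need: 6/(1-δ) ≥ 7 + 1·δ/(1-δ)
Solving: δ ≥ (T-R)/(T-P) = (7-6)/(7-1) = 0.1667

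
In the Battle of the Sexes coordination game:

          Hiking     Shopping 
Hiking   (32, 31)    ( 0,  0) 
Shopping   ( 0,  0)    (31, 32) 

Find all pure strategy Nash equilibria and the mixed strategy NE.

Pure NE: (Hiking, Hiking) and (Shopping, Shopping); Mixed NE: p = 0.5079, q = 0.4921

Work:
Check pure NE:
(Hiking, Hiking): (32, 31) - no unilateral deviation beneficial
(Shopping, Shopping): (31, 32) - no unilateral deviation beneficial
Mixed NE: P1 plays Hiking with p = 0.5079, P2 plays Hiking with q = 0.4921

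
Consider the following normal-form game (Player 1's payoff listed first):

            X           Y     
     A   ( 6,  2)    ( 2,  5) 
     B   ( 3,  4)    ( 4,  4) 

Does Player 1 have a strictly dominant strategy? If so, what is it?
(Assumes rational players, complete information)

No strictly dominant strategy exists for Player 1

Work:
A strategy strictly dominates another if it gives a strictly higher payoff against every opponent action. Compare each pair of P1's strategies column-by-column:
  A vs B: [6 vs 3, 2 vs 4] → A does not strictly dominate B (column Y: 2 ≤ 4)
  B vs A: [3 vs 6, 4 vs 2] → B does not strictly dominate A (column X: 3 ≤ 6)
No single strategy strictly dominates all others → no strictly dominant strategy.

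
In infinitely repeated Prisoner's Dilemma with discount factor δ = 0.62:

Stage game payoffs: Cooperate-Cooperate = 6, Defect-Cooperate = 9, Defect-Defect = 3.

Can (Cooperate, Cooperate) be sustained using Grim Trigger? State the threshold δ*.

δ* = 0.5; since δ = 0.62 ≥ 0.5, cooperation can be sustained

Work:
For Grim Trigger:
Cooperate forever: 6/(1-δ)
Defect then punished: 9 + 3·δ/(1-δ)
Need: 6/(1-δ) ≥ 9 + 3·δ/(1-δ)
Solving: δ ≥ (T-R)/(T-P) = (9-6)/(9-3) = 0.5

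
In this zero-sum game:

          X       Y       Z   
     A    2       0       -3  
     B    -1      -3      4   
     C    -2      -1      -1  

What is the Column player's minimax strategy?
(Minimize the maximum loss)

Column should play Y, value = 0

Work:
Column player minimizes Row's maximum payoff:
Column X: max payoff to Row = 2
Column Y: max payoff to Row = 0
Column Z: max payoff to Row = 4
Minimum is 0, achieved by column Y.
Minimax strategy: Y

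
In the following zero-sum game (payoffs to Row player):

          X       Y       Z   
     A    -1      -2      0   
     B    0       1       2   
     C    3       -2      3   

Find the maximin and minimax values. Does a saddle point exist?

Maximin = 0, Minimax = 1, Saddle: False

Work:
Row minimums: [-2, 0, -2] → maximin = 0
Column maximums: [3, 1, 3] → minimax = 1
No saddle point (maximin ≠ minimax). Mixed strategy needed.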